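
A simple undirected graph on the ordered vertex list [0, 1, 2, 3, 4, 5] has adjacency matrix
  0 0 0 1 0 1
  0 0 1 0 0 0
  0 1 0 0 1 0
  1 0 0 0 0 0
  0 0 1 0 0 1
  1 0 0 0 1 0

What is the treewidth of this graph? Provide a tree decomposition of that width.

Treewidth 1.
Bags: B1 = {0, 3}  B2 = {0, 5}  B3 = {4, 5}  B4 = {2, 4}  B5 = {1, 2}
Tree: B1–B2, B2–B3, B3–B4, B4–B5

Every bag has size at most 2, so the width is 2 − 1 = 1 and tw(G) ≤ 1. Since G has at least one edge (e.g. 3–0), it is not an edgeless graph, so tw(G) ≥ 1. The upper and lower bounds meet at 1, so that is the treewidth.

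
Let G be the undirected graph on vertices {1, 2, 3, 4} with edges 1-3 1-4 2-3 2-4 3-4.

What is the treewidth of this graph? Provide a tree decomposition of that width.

Treewidth 2.
One such decomposition:
Bags: B1 = {1, 3, 4}  B2 = {2, 3, 4}
Tree: B1–B2

The largest bag has 3 vertices, giving width 2; this decomposition certifies tw(G) ≤ 2. For the lower bound, the 3 vertices {1, 3, 4} are pairwise adjacent, and any tree decomposition puts a clique entirely inside one bag — forcing width ≥ 2. Combining the bounds, tw(G) = 2.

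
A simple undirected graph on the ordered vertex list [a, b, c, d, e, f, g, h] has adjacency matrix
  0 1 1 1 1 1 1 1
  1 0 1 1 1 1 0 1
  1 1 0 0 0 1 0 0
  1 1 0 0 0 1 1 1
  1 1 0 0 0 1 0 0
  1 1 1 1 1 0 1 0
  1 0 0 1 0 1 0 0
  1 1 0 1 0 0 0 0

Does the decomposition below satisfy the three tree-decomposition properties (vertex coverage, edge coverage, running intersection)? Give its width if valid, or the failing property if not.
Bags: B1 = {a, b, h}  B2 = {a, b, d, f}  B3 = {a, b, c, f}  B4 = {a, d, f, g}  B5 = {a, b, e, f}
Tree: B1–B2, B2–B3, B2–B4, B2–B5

A tree decomposition must satisfy three properties: every vertex lies in some bag; for every edge, both endpoints lie together in some bag; and for every vertex, the bags containing it form a connected subtree. Here edge (d,h) lies in no bag, so the decomposition is invalid.

No — edge (d,h) lies in no bag.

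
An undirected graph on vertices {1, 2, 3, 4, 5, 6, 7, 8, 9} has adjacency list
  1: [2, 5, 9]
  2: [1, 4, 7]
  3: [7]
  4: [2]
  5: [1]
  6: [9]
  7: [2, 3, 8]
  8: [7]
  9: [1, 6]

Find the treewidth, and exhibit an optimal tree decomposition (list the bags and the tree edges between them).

Treewidth 1.
Bags: B1 = {1, 2}  B2 = {1, 9}  B3 = {6, 9}  B4 = {1, 5}  B5 = {2, 7}  B6 = {3, 7}  B7 = {7, 8}  B8 = {2, 4}
Tree: B1–B2, B2–B3, B1–B4, B1–B5, B5–B6, B6–B7, B1–B8

Each bag holds 2 vertices, so the decomposition has width 1, which upper-bounds the treewidth. G has an edge, so its treewidth is at least 1. Hence tw(G) = 1 exactly.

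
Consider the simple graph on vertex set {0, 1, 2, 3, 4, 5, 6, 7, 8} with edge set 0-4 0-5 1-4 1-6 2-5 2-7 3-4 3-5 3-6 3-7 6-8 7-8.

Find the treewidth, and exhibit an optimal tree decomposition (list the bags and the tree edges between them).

Every bag has size at most 4, so the width is 4 − 1 = 3 and tw(G) ≤ 3. For the lower bound: the 4 vertex sets {2,7,8}, {6}, {3}, {0,1,4,5} are disjoint, each induces a connected subgraph, and every pair is joined by at least one edge of G. Contracting each set to a single vertex therefore yields K_{4} as a minor, and since treewidth is minor-monotone, tw(G) ≥ tw(K_{4}) = 3. Combining the bounds, tw(G) = 3.

Treewidth 3.
One optimal decomposition is:
Bags: B1 = {2, 6, 7, 8}  B2 = {2, 3, 6, 7}  B3 = {2, 3, 5, 6}  B4 = {1, 3, 5, 6}  B5 = {1, 3, 4, 5}  B6 = {0, 1, 4, 5}
Tree: B1–B2, B2–B3, B3–B4, B4–B5, B5–B6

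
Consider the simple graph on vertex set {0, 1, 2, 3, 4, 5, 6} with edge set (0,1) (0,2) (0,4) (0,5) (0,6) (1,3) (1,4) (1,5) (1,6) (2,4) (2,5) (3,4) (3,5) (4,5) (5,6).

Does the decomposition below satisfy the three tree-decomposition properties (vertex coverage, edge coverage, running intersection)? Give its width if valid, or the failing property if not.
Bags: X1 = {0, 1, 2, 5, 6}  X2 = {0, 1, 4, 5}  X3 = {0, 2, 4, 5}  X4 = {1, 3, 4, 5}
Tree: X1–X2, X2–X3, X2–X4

A tree decomposition must satisfy three properties: every vertex lies in some bag; for every edge, both endpoints lie together in some bag; and for every vertex, the bags containing it form a connected subtree. Here bags containing vertex 2 are not connected in the tree, so the decomposition is invalid.

No — bags containing vertex 2 are not connected in the tree.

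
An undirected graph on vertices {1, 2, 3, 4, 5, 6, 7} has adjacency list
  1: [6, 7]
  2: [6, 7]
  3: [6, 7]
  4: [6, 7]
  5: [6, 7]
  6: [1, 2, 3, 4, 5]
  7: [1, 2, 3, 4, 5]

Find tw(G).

2

A width-2 tree decomposition is:
Bags: B1 = {3, 6, 7}  B2 = {5, 6, 7}  B3 = {1, 6, 7}  B4 = {4, 6, 7}  B5 = {2, 6, 7}
Tree: B1–B2, B2–B3, B3–B4, B4–B5
Every bag has size at most 3, so the width is 3 − 1 = 2 and tw(G) ≤ 2. The edges 6–3–7–5–6 form a cycle, so G is not a tree and its treewidth is at least 2. Combining the bounds, tw(G) = 2.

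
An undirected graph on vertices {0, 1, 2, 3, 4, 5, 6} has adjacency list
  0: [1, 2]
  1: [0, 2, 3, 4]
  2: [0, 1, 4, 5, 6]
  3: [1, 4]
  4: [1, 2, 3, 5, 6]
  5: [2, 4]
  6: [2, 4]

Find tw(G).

A width-2 tree decomposition is:
Bags: B1 = {1, 2, 4}  B2 = {2, 4, 6}  B3 = {2, 4, 5}  B4 = {1, 3, 4}  B5 = {0, 1, 2}
Tree: B1–B2, B1–B3, B1–B4, B1–B5
Each bag holds 3 vertices, so the decomposition has width 2, which upper-bounds the treewidth. Conversely, {0, 1, 2} is a clique of size 3, and the vertices of any clique must share a bag in every tree decomposition; so some bag has ≥ 3 vertices and tw(G) ≥ 2. Therefore the treewidth is 2.

2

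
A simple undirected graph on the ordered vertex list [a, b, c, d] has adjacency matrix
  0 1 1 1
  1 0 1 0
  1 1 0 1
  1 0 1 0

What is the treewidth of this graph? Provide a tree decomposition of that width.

Every bag has size at most 3, so the width is 3 − 1 = 2 and tw(G) ≤ 2. Conversely, {a, c, d} is a clique of size 3, and the vertices of any clique must share a bag in every tree decomposition; so some bag has ≥ 3 vertices and tw(G) ≥ 2. The upper and lower bounds meet at 2, so that is the treewidth.

Treewidth 2.
One such decomposition:
Bags: B1 = {a, c, d}  B2 = {a, b, c}
Tree: B1–B2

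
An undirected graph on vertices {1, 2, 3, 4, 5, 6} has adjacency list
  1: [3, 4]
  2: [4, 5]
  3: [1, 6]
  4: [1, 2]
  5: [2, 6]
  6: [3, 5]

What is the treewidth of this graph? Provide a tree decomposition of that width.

Treewidth 2.
One such decomposition:
Bags: B1 = {1, 3, 6}  B2 = {1, 5, 6}  B3 = {1, 2, 5}  B4 = {1, 2, 4}
Tree: B1–B2, B2–B3, B3–B4

The largest bag has 3 vertices, giving width 2; this decomposition certifies tw(G) ≤ 2. Since 1–3–6–5–2–4–1 is a cycle in G, G is not acyclic. Forests are exactly the graphs of treewidth ≤ 1, so tw(G) ≥ 2. Therefore the treewidth is 2.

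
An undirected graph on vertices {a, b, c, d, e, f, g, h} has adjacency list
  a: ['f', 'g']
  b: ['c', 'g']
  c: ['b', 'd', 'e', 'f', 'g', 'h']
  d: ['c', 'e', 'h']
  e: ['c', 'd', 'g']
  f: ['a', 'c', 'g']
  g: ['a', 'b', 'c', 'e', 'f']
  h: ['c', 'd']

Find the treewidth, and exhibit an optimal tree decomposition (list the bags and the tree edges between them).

Treewidth 2.
One optimal decomposition is:
Bags: B1 = {b, c, g}  B2 = {c, e, g}  B3 = {c, f, g}  B4 = {c, d, e}  B5 = {c, d, h}  B6 = {a, f, g}
Tree: B1–B2, B2–B3, B2–B4, B4–B5, B3–B6

Each bag holds 3 vertices, so the decomposition has width 2, which upper-bounds the treewidth. Conversely, {c, d, e} is a clique of size 3, and the vertices of any clique must share a bag in every tree decomposition; so some bag has ≥ 3 vertices and tw(G) ≥ 2. Therefore the treewidth is 2.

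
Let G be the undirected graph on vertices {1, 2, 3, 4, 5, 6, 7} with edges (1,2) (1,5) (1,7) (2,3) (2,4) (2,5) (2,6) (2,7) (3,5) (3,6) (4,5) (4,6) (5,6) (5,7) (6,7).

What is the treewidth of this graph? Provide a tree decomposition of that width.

Treewidth 3.
One such decomposition:
Bags: B1 = {2, 3, 5, 6}  B2 = {2, 5, 6, 7}  B3 = {2, 4, 5, 6}  B4 = {1, 2, 5, 7}
Tree: B1–B2, B1–B3, B2–B4

Every bag has size at most 4, so the width is 4 − 1 = 3 and tw(G) ≤ 3. Conversely, {1, 2, 5, 7} is a clique of size 4, and the vertices of any clique must share a bag in every tree decomposition; so some bag has ≥ 4 vertices and tw(G) ≥ 3. Combining the bounds, tw(G) = 3.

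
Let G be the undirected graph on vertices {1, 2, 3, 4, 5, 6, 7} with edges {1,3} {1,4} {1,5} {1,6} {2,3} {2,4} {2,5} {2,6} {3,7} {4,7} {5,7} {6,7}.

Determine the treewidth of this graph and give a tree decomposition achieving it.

Treewidth 3.
One optimal decomposition is:
Bags: B1 = {1, 2, 5, 7}  B2 = {1, 2, 6, 7}  B3 = {1, 2, 3, 7}  B4 = {1, 2, 4, 7}
Tree: B1–B2, B2–B3, B3–B4

Every bag has size at most 4, so the width is 4 − 1 = 3 and tw(G) ≤ 3. For the lower bound: the 4 vertex sets {5,7}, {1,6}, {2}, {3} are disjoint, each induces a connected subgraph, and every pair is joined by at least one edge of G. Contracting each set to a single vertex therefore yields K_{4} as a minor, and since treewidth is minor-monotone, tw(G) ≥ tw(K_{4}) = 3. Therefore the treewidth is 3.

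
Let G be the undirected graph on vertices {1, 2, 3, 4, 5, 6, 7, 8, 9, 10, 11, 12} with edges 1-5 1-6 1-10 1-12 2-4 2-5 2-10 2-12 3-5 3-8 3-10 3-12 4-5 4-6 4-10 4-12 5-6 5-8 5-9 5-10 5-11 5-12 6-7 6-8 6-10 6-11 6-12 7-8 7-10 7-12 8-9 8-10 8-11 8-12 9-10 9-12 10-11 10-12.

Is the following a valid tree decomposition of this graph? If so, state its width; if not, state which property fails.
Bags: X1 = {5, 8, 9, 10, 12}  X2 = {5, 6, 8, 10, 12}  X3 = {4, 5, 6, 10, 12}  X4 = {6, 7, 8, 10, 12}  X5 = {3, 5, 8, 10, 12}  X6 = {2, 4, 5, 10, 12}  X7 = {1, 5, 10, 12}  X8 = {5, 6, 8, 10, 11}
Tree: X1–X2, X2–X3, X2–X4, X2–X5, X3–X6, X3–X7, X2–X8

A tree decomposition must satisfy three properties: every vertex lies in some bag; for every edge, both endpoints lie together in some bag; and for every vertex, the bags containing it form a connected subtree. Here edge (6,1) lies in no bag, so the decomposition is invalid.

No — edge (6,1) lies in no bag.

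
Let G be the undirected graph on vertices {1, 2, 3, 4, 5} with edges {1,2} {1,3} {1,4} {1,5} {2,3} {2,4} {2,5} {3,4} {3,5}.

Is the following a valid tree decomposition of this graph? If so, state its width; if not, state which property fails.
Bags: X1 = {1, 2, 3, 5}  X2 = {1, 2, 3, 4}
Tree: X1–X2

Yes; width 3.

Checking the three conditions: (i) the bags cover all of {1, 2, 3, 4, 5}; (ii) for each edge, some bag contains both endpoints; (iii) the bags containing any fixed vertex form a subtree. All hold, so the decomposition is valid with width 4 − 1 = 3.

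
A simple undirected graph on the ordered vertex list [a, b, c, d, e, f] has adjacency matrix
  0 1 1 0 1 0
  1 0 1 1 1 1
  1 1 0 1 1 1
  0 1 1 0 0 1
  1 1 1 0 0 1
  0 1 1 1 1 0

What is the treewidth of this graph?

3

A width-3 tree decomposition is:
Bags: B1 = {a, b, c, e}  B2 = {b, c, e, f}  B3 = {b, c, d, f}
Tree: B1–B2, B2–B3
Every bag has size at most 4, so the width is 4 − 1 = 3 and tw(G) ≤ 3. For the lower bound, the 4 vertices {b, c, d, f} are pairwise adjacent, and any tree decomposition puts a clique entirely inside one bag — forcing width ≥ 3. Combining the bounds, tw(G) = 3.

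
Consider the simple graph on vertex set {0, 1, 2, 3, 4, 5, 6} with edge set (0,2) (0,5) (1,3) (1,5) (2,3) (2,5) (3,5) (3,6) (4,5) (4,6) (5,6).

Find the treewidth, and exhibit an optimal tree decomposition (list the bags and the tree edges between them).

The largest bag has 3 vertices, giving width 2; this decomposition certifies tw(G) ≤ 2. For the lower bound, the 3 vertices {0, 2, 5} are pairwise adjacent, and any tree decomposition puts a clique entirely inside one bag — forcing width ≥ 2. The upper and lower bounds meet at 2, so that is the treewidth.

Treewidth 2.
One optimal decomposition is:
Bags: B1 = {2, 3, 5}  B2 = {1, 3, 5}  B3 = {3, 5, 6}  B4 = {4, 5, 6}  B5 = {0, 2, 5}
Tree: B1–B2, B1–B3, B3–B4, B1–B5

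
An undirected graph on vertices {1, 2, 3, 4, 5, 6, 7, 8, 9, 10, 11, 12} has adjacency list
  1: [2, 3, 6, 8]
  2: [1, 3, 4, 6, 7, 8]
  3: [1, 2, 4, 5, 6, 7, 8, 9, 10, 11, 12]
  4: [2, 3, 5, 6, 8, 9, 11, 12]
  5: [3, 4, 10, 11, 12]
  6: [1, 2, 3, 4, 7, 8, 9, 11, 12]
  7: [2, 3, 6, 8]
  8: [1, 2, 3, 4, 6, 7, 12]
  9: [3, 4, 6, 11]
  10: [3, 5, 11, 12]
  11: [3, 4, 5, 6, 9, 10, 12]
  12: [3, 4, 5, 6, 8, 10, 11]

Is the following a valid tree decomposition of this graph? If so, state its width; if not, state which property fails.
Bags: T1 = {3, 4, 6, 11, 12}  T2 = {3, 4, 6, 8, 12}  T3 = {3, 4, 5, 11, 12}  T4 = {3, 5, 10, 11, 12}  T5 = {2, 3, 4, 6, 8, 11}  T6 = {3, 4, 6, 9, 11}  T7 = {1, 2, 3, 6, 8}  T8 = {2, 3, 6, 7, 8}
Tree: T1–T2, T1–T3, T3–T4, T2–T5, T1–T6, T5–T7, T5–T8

A tree decomposition must satisfy three properties: every vertex lies in some bag; for every edge, both endpoints lie together in some bag; and for every vertex, the bags containing it form a connected subtree. Here bags containing vertex 11 are not connected in the tree, so the decomposition is invalid.

No — bags containing vertex 11 are not connected in the tree.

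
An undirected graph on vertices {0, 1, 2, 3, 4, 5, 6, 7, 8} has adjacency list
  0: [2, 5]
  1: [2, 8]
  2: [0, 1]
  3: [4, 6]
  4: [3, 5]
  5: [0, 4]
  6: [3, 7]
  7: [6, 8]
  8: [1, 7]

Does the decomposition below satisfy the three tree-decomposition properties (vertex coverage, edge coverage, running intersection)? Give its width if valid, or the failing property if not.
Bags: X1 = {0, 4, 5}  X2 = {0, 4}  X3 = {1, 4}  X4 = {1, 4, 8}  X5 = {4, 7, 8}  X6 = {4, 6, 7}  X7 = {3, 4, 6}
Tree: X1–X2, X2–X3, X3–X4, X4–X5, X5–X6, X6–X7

A tree decomposition must satisfy three properties: every vertex lies in some bag; for every edge, both endpoints lie together in some bag; and for every vertex, the bags containing it form a connected subtree. Here vertex 2 appears in no bag, so the decomposition is invalid.

No — vertex 2 appears in no bag.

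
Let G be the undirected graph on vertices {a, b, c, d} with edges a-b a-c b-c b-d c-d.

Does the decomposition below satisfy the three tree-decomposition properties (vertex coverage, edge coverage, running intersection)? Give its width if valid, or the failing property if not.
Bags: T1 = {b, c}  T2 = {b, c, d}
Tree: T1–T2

A tree decomposition must satisfy three properties: every vertex lies in some bag; for every edge, both endpoints lie together in some bag; and for every vertex, the bags containing it form a connected subtree. Here vertex a appears in no bag, so the decomposition is invalid.

No — vertex a appears in no bag.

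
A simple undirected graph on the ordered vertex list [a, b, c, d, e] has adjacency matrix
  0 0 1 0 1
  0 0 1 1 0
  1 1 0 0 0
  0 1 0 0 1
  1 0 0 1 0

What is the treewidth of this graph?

2

A width-2 tree decomposition is:
Bags: B1 = {b, d, e}  B2 = {b, c, e}  B3 = {a, c, e}
Tree: B1–B2, B2–B3
The largest bag has 3 vertices, giving width 2; this decomposition certifies tw(G) ≤ 2. For the lower bound, G contains the cycle e–d–b–c–a–e, so G is not a forest; only forests have treewidth ≤ 1, hence tw(G) ≥ 2. The upper and lower bounds meet at 2, so that is the treewidth.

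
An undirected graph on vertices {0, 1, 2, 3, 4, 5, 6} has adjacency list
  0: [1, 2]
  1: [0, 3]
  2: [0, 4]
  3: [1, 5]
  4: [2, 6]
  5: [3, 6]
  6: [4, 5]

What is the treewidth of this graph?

A width-2 tree decomposition is:
Bags: B1 = {0, 1, 3}  B2 = {0, 2, 3}  B3 = {2, 3, 4}  B4 = {3, 4, 6}  B5 = {3, 5, 6}
Tree: B1–B2, B2–B3, B3–B4, B4–B5
The largest bag has 3 vertices, giving width 2; this decomposition certifies tw(G) ≤ 2. Since 3–1–0–2–4–6–5–3 is a cycle in G, G is not acyclic. Forests are exactly the graphs of treewidth ≤ 1, so tw(G) ≥ 2. Therefore the treewidth is 2.

2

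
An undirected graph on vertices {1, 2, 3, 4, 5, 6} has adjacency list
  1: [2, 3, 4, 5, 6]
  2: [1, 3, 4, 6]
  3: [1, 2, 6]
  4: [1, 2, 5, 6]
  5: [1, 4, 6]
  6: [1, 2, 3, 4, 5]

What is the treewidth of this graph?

A width-3 tree decomposition is:
Bags: B1 = {1, 4, 5, 6}  B2 = {1, 2, 4, 6}  B3 = {1, 2, 3, 6}
Tree: B1–B2, B2–B3
Every bag has size at most 4, so the width is 4 − 1 = 3 and tw(G) ≤ 3. On the other hand G contains the 4-clique {1, 2, 3, 6}. A clique must lie in a single bag of any decomposition, so no decomposition can have width below 3. Therefore the treewidth is 3.

3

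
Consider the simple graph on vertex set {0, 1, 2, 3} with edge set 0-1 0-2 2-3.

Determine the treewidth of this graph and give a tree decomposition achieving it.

Treewidth 1.
Bags: B1 = {0, 2}  B2 = {0, 1}  B3 = {2, 3}
Tree: B1–B2, B1–B3

Each bag holds 2 vertices, so the decomposition has width 1, which upper-bounds the treewidth. G has an edge, so its treewidth is at least 1. Hence tw(G) = 1 exactly.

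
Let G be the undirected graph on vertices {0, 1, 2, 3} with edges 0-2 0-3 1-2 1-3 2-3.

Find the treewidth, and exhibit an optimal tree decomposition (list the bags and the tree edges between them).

The largest bag has 3 vertices, giving width 2; this decomposition certifies tw(G) ≤ 2. Conversely, {0, 2, 3} is a clique of size 3, and the vertices of any clique must share a bag in every tree decomposition; so some bag has ≥ 3 vertices and tw(G) ≥ 2. Therefore the treewidth is 2.

Treewidth 2.
Bags: B1 = {0, 2, 3}  B2 = {1, 2, 3}
Tree: B1–B2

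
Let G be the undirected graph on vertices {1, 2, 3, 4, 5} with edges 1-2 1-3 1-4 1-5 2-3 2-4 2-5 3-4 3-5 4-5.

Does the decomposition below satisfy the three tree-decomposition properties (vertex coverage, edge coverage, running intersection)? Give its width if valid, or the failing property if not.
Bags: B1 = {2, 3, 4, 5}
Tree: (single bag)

A tree decomposition must satisfy three properties: every vertex lies in some bag; for every edge, both endpoints lie together in some bag; and for every vertex, the bags containing it form a connected subtree. Here vertex 1 appears in no bag, so the decomposition is invalid.

No — vertex 1 appears in no bag.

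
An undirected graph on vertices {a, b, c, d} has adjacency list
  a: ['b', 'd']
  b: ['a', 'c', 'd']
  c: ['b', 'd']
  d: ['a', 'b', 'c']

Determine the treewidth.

2

A width-2 tree decomposition is:
Bags: B1 = {b, c, d}  B2 = {a, b, d}
Tree: B1–B2
The largest bag has 3 vertices, giving width 2; this decomposition certifies tw(G) ≤ 2. For the lower bound, the 3 vertices {b, c, d} are pairwise adjacent, and any tree decomposition puts a clique entirely inside one bag — forcing width ≥ 2. Hence tw(G) = 2 exactly.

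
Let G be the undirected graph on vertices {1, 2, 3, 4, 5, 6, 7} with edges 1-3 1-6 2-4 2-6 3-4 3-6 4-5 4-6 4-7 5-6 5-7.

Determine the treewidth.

2

A width-2 tree decomposition is:
Bags: B1 = {3, 4, 6}  B2 = {1, 3, 6}  B3 = {4, 5, 6}  B4 = {2, 4, 6}  B5 = {4, 5, 7}
Tree: B1–B2, B1–B3, B3–B4, B3–B5
Each bag holds 3 vertices, so the decomposition has width 2, which upper-bounds the treewidth. For the lower bound, the 3 vertices {1, 3, 6} are pairwise adjacent, and any tree decomposition puts a clique entirely inside one bag — forcing width ≥ 2. Therefore the treewidth is 2.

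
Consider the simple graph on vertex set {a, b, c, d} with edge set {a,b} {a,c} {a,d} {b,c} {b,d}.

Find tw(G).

2

A width-2 tree decomposition is:
Bags: B1 = {a, b, c}  B2 = {a, b, d}
Tree: B1–B2
Each bag holds 3 vertices, so the decomposition has width 2, which upper-bounds the treewidth. On the other hand G contains the 3-clique {a, b, d}. A clique must lie in a single bag of any decomposition, so no decomposition can have width below 2. Combining the bounds, tw(G) = 2.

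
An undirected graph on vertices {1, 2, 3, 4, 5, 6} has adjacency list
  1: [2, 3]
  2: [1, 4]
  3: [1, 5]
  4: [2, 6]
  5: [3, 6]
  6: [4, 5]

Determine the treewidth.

2

A width-2 tree decomposition is:
Bags: B1 = {1, 2, 3}  B2 = {2, 3, 5}  B3 = {2, 5, 6}  B4 = {2, 4, 6}
Tree: B1–B2, B2–B3, B3–B4
The largest bag has 3 vertices, giving width 2; this decomposition certifies tw(G) ≤ 2. For the lower bound, G contains the cycle 2–1–3–5–6–4–2, so G is not a forest; only forests have treewidth ≤ 1, hence tw(G) ≥ 2. Hence tw(G) = 2 exactly.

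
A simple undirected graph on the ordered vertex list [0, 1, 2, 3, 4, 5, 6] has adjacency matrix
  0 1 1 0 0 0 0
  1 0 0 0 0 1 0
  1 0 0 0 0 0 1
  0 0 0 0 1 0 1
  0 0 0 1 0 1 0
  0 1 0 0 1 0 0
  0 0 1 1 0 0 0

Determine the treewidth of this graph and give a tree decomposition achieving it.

Every bag has size at most 3, so the width is 3 − 1 = 2 and tw(G) ≤ 2. For the lower bound, G contains the cycle 5–1–0–2–6–3–4–5, so G is not a forest; only forests have treewidth ≤ 1, hence tw(G) ≥ 2. The upper and lower bounds meet at 2, so that is the treewidth.

Treewidth 2.
One such decomposition:
Bags: B1 = {0, 1, 5}  B2 = {0, 2, 5}  B3 = {2, 5, 6}  B4 = {3, 5, 6}  B5 = {3, 4, 5}
Tree: B1–B2, B2–B3, B3–B4, B4–B5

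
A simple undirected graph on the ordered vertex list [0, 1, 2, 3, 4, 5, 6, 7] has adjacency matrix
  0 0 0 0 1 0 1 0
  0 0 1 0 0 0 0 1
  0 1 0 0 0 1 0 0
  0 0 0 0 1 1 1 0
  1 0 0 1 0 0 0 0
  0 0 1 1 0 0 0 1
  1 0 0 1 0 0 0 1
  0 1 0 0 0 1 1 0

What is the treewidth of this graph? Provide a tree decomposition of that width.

Every bag has size at most 3, so the width is 3 − 1 = 2 and tw(G) ≤ 2. For the lower bound, G contains the cycle 2–1–7–5–2, so G is not a forest; only forests have treewidth ≤ 1, hence tw(G) ≥ 2. The upper and lower bounds meet at 2, so that is the treewidth.

Treewidth 2.
One optimal decomposition is:
Bags: B1 = {1, 2, 5}  B2 = {1, 5, 7}  B3 = {3, 5, 7}  B4 = {3, 6, 7}  B5 = {3, 4, 6}  B6 = {0, 4, 6}
Tree: B1–B2, B2–B3, B3–B4, B4–B5, B5–B6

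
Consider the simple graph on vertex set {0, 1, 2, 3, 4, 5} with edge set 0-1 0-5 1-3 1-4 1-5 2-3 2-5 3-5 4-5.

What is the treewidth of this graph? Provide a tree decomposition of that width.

Treewidth 2.
One such decomposition:
Bags: B1 = {1, 3, 5}  B2 = {1, 4, 5}  B3 = {0, 1, 5}  B4 = {2, 3, 5}
Tree: B1–B2, B2–B3, B1–B4

Each bag holds 3 vertices, so the decomposition has width 2, which upper-bounds the treewidth. Conversely, {0, 1, 5} is a clique of size 3, and the vertices of any clique must share a bag in every tree decomposition; so some bag has ≥ 3 vertices and tw(G) ≥ 2. Hence tw(G) = 2 exactly.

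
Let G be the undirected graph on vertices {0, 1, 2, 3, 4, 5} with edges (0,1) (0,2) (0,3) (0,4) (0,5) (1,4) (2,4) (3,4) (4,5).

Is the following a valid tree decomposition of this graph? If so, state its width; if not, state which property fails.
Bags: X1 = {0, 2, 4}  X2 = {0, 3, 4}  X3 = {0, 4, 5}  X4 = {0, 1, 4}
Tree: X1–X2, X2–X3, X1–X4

Checking the three conditions: (i) the bags cover all of {0, 1, 2, 3, 4, 5}; (ii) for each edge, some bag contains both endpoints; (iii) the bags containing any fixed vertex form a subtree. All hold, so the decomposition is valid with width 3 − 1 = 2.

Yes; width 2.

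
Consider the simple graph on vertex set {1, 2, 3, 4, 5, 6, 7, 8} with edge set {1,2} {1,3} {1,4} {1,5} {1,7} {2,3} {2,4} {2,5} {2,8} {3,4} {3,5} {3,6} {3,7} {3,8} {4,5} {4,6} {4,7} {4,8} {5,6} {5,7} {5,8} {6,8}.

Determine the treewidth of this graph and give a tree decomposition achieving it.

Treewidth 4.
One such decomposition:
Bags: B1 = {2, 3, 4, 5, 8}  B2 = {1, 2, 3, 4, 5}  B3 = {1, 3, 4, 5, 7}  B4 = {3, 4, 5, 6, 8}
Tree: B1–B2, B2–B3, B1–B4

The largest bag has 5 vertices, giving width 4; this decomposition certifies tw(G) ≤ 4. Conversely, {2, 3, 4, 5, 8} is a clique of size 5, and the vertices of any clique must share a bag in every tree decomposition; so some bag has ≥ 5 vertices and tw(G) ≥ 4. Therefore the treewidth is 4.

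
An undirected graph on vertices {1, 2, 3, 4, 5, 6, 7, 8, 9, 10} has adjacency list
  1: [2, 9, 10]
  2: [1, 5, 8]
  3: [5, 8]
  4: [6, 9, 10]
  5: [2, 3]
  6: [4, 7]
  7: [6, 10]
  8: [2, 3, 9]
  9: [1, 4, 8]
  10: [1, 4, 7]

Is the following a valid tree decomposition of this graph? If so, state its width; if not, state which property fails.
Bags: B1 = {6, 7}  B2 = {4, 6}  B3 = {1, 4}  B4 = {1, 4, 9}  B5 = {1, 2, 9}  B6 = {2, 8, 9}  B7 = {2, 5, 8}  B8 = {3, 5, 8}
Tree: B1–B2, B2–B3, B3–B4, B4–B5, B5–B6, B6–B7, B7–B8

No — vertex 10 appears in no bag.

A tree decomposition must satisfy three properties: every vertex lies in some bag; for every edge, both endpoints lie together in some bag; and for every vertex, the bags containing it form a connected subtree. Here vertex 10 appears in no bag, so the decomposition is invalid.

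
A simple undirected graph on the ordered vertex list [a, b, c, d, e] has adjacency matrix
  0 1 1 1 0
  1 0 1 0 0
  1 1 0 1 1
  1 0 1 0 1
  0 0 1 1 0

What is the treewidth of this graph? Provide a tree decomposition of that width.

The largest bag has 3 vertices, giving width 2; this decomposition certifies tw(G) ≤ 2. Conversely, {c, d, e} is a clique of size 3, and the vertices of any clique must share a bag in every tree decomposition; so some bag has ≥ 3 vertices and tw(G) ≥ 2. Hence tw(G) = 2 exactly.

Treewidth 2.
Bags: B1 = {c, d, e}  B2 = {a, c, d}  B3 = {a, b, c}
Tree: B1–B2, B2–B3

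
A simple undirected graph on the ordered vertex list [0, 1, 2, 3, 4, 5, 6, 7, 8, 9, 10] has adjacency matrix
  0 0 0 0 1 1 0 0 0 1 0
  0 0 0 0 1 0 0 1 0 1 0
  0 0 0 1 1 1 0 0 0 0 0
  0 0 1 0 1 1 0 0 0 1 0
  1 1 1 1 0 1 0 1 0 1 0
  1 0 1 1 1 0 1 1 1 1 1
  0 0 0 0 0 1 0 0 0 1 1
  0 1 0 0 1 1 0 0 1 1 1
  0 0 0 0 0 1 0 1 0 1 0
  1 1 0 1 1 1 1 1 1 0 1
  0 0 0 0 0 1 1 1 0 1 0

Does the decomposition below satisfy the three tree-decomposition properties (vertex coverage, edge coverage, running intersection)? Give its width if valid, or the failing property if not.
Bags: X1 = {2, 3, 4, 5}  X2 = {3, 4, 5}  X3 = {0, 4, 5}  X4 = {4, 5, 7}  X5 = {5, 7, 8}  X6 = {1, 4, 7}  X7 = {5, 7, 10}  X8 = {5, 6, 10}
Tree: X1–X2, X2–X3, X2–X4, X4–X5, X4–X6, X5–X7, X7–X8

A tree decomposition must satisfy three properties: every vertex lies in some bag; for every edge, both endpoints lie together in some bag; and for every vertex, the bags containing it form a connected subtree. Here vertex 9 appears in no bag, so the decomposition is invalid.

No — vertex 9 appears in no bag.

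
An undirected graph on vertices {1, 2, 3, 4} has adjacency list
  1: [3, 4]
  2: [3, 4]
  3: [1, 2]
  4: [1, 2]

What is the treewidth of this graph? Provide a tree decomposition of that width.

Treewidth 2.
One optimal decomposition is:
Bags: B1 = {1, 2, 4}  B2 = {1, 2, 3}
Tree: B1–B2

The largest bag has 3 vertices, giving width 2; this decomposition certifies tw(G) ≤ 2. Since 2–4–1–3–2 is a cycle in G, G is not acyclic. Forests are exactly the graphs of treewidth ≤ 1, so tw(G) ≥ 2. Hence tw(G) = 2 exactly.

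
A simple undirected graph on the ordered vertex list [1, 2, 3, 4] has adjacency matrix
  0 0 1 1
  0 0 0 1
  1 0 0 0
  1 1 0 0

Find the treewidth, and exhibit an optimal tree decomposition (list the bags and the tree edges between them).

Each bag holds 2 vertices, so the decomposition has width 1, which upper-bounds the treewidth. G has an edge, so its treewidth is at least 1. Combining the bounds, tw(G) = 1.

Treewidth 1.
One optimal decomposition is:
Bags: B1 = {1, 3}  B2 = {1, 4}  B3 = {2, 4}
Tree: B1–B2, B2–B3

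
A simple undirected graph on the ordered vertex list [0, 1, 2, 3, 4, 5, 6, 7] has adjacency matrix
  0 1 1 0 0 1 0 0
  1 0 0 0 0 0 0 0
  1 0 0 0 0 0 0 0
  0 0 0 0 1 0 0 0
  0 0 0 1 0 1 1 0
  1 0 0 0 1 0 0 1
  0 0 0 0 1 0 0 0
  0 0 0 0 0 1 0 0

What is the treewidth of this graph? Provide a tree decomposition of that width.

Treewidth 1.
One optimal decomposition is:
Bags: B1 = {0, 5}  B2 = {4, 5}  B3 = {4, 6}  B4 = {0, 2}  B5 = {0, 1}  B6 = {3, 4}  B7 = {5, 7}
Tree: B1–B2, B2–B3, B1–B4, B1–B5, B3–B6, B1–B7

The largest bag has 2 vertices, giving width 1; this decomposition certifies tw(G) ≤ 1. Any graph with an edge has treewidth ≥ 1, and G has the edge 0–5. Therefore the treewidth is 1.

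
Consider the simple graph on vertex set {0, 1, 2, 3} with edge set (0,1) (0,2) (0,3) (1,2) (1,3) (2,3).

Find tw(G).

A width-3 tree decomposition is:
Bags: B1 = {0, 1, 2, 3}
Tree: (single bag)
With just one bag of size 4, the width is 4 − 1 = 3, so tw(G) ≤ 3. For the lower bound, the 4 vertices {0, 1, 2, 3} are pairwise adjacent, and any tree decomposition puts a clique entirely inside one bag — forcing width ≥ 3. Therefore the treewidth is 3.

3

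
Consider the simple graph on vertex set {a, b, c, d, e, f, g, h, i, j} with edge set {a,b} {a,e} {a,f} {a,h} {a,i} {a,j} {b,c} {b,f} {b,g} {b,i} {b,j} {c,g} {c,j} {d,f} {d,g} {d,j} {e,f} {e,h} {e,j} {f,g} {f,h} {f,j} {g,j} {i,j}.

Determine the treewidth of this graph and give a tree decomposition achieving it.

Every bag has size at most 4, so the width is 4 − 1 = 3 and tw(G) ≤ 3. For the lower bound, the 4 vertices {b, c, g, j} are pairwise adjacent, and any tree decomposition puts a clique entirely inside one bag — forcing width ≥ 3. Combining the bounds, tw(G) = 3.

Treewidth 3.
One such decomposition:
Bags: B1 = {a, b, f, j}  B2 = {a, e, f, j}  B3 = {b, f, g, j}  B4 = {d, f, g, j}  B5 = {a, b, i, j}  B6 = {b, c, g, j}  B7 = {a, e, f, h}
Tree: B1–B2, B1–B3, B3–B4, B1–B5, B3–B6, B2–B7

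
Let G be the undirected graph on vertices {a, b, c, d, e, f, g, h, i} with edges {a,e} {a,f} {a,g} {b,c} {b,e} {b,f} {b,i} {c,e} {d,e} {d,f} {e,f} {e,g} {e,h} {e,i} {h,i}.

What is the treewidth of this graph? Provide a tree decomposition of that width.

Treewidth 2.
Bags: B1 = {b, e, f}  B2 = {d, e, f}  B3 = {b, e, i}  B4 = {a, e, f}  B5 = {b, c, e}  B6 = {a, e, g}  B7 = {e, h, i}
Tree: B1–B2, B1–B3, B1–B4, B1–B5, B4–B6, B3–B7

Every bag has size at most 3, so the width is 3 − 1 = 2 and tw(G) ≤ 2. For the lower bound, the 3 vertices {d, e, f} are pairwise adjacent, and any tree decomposition puts a clique entirely inside one bag — forcing width ≥ 2. The upper and lower bounds meet at 2, so that is the treewidth.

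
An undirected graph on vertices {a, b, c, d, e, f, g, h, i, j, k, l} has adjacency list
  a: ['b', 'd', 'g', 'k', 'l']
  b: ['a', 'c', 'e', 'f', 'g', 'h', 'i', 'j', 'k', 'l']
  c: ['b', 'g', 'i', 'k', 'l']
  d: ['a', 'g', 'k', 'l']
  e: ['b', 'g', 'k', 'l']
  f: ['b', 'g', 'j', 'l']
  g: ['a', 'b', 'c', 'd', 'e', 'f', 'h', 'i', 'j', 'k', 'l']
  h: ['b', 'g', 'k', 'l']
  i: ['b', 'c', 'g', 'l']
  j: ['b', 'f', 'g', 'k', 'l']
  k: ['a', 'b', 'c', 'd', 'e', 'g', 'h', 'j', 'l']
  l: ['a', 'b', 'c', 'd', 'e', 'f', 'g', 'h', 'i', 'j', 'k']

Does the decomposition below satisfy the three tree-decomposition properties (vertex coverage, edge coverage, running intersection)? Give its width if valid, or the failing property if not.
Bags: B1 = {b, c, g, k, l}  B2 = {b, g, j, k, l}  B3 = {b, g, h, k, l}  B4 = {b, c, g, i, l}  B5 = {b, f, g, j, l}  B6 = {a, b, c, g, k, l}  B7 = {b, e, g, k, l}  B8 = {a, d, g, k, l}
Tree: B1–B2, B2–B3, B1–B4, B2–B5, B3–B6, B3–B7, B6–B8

No — bags containing vertex c are not connected in the tree.

A tree decomposition must satisfy three properties: every vertex lies in some bag; for every edge, both endpoints lie together in some bag; and for every vertex, the bags containing it form a connected subtree. Here bags containing vertex c are not connected in the tree, so the decomposition is invalid.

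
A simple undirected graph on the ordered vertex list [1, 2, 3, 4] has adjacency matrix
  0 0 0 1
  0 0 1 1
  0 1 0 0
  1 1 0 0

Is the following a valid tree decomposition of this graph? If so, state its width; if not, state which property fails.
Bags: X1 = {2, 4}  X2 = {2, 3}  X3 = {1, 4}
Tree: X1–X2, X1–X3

Vertex coverage: the bags together contain {1, 2, 3, 4}, the full vertex set. Edge coverage: each edge of G has both endpoints in at least one bag. Running intersection: for every vertex, the bags containing it form a connected subtree. All three properties hold, so this is a valid tree decomposition of width max|bag| − 1 = 1, and hence tw(G) ≤ 1.

Yes; width 1.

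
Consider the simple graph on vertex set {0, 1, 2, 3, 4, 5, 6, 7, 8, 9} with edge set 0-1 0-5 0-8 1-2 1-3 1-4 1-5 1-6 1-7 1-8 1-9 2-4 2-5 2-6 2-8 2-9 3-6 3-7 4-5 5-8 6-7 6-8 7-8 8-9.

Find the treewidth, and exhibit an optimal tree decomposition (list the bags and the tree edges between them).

Treewidth 3.
One such decomposition:
Bags: B1 = {1, 2, 6, 8}  B2 = {1, 6, 7, 8}  B3 = {1, 2, 8, 9}  B4 = {1, 3, 6, 7}  B5 = {1, 2, 5, 8}  B6 = {0, 1, 5, 8}  B7 = {1, 2, 4, 5}
Tree: B1–B2, B1–B3, B2–B4, B1–B5, B5–B6, B5–B7

Each bag holds 4 vertices, so the decomposition has width 3, which upper-bounds the treewidth. For the lower bound, the 4 vertices {0, 1, 5, 8} are pairwise adjacent, and any tree decomposition puts a clique entirely inside one bag — forcing width ≥ 3. The upper and lower bounds meet at 3, so that is the treewidth.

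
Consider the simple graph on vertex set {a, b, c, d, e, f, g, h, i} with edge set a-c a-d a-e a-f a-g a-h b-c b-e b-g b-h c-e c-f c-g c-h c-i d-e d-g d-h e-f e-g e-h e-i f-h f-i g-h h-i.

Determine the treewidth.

4

A width-4 tree decomposition is:
Bags: B1 = {a, c, e, g, h}  B2 = {b, c, e, g, h}  B3 = {a, d, e, g, h}  B4 = {a, c, e, f, h}  B5 = {c, e, f, h, i}
Tree: B1–B2, B1–B3, B1–B4, B4–B5
The largest bag has 5 vertices, giving width 4; this decomposition certifies tw(G) ≤ 4. On the other hand G contains the 5-clique {a, d, e, g, h}. A clique must lie in a single bag of any decomposition, so no decomposition can have width below 4. The upper and lower bounds meet at 4, so that is the treewidth.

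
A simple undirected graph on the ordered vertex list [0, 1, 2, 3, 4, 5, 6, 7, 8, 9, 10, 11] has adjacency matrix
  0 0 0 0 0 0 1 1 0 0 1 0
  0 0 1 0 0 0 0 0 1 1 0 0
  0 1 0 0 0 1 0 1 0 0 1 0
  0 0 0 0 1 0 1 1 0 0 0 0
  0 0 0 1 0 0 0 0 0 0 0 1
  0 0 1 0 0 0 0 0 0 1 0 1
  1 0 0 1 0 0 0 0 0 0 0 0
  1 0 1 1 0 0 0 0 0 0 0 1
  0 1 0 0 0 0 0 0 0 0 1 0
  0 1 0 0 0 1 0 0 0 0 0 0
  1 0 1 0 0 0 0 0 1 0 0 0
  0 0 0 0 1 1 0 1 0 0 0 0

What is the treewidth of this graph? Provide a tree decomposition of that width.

Every bag has size at most 4, so the width is 4 − 1 = 3 and tw(G) ≤ 3. For the lower bound: the 4 vertex sets {1,8,9}, {10}, {2}, {0,5,7,11} are disjoint, each induces a connected subgraph, and every pair is joined by at least one edge of G. Contracting each set to a single vertex therefore yields K_{4} as a minor, and since treewidth is minor-monotone, tw(G) ≥ tw(K_{4}) = 3. Combining the bounds, tw(G) = 3.

Treewidth 3.
One such decomposition:
Bags: B1 = {1, 8, 9, 10}  B2 = {1, 2, 9, 10}  B3 = {2, 5, 9, 10}  B4 = {0, 2, 5, 10}  B5 = {0, 2, 5, 7}  B6 = {0, 5, 7, 11}  B7 = {0, 6, 7, 11}  B8 = {3, 6, 7, 11}  B9 = {3, 4, 6, 11}
Tree: B1–B2, B2–B3, B3–B4, B4–B5, B5–B6, B6–B7, B7–B8, B8–B9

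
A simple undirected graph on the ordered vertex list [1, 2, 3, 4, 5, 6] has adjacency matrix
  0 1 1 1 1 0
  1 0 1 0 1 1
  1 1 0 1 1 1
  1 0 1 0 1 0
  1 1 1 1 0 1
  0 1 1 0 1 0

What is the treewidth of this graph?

A width-3 tree decomposition is:
Bags: B1 = {2, 3, 5, 6}  B2 = {1, 2, 3, 5}  B3 = {1, 3, 4, 5}
Tree: B1–B2, B2–B3
The largest bag has 4 vertices, giving width 3; this decomposition certifies tw(G) ≤ 3. Conversely, {1, 2, 3, 5} is a clique of size 4, and the vertices of any clique must share a bag in every tree decomposition; so some bag has ≥ 4 vertices and tw(G) ≥ 3. Therefore the treewidth is 3.

3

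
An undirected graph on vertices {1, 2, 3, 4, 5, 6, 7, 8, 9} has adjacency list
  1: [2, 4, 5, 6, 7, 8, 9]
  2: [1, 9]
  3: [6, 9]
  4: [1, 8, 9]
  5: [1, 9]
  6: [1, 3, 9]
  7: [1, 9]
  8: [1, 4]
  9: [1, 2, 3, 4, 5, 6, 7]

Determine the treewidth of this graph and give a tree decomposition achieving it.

Treewidth 2.
One optimal decomposition is:
Bags: B1 = {1, 7, 9}  B2 = {1, 5, 9}  B3 = {1, 6, 9}  B4 = {1, 2, 9}  B5 = {3, 6, 9}  B6 = {1, 4, 9}  B7 = {1, 4, 8}
Tree: B1–B2, B1–B3, B3–B4, B3–B5, B4–B6, B6–B7

The largest bag has 3 vertices, giving width 2; this decomposition certifies tw(G) ≤ 2. For the lower bound, the 3 vertices {1, 4, 8} are pairwise adjacent, and any tree decomposition puts a clique entirely inside one bag — forcing width ≥ 2. Hence tw(G) = 2 exactly.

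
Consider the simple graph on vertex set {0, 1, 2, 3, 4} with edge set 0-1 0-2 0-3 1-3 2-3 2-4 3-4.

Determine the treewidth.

A width-2 tree decomposition is:
Bags: B1 = {2, 3, 4}  B2 = {0, 2, 3}  B3 = {0, 1, 3}
Tree: B1–B2, B2–B3
Every bag has size at most 3, so the width is 3 − 1 = 2 and tw(G) ≤ 2. On the other hand G contains the 3-clique {0, 1, 3}. A clique must lie in a single bag of any decomposition, so no decomposition can have width below 2. Combining the bounds, tw(G) = 2.

2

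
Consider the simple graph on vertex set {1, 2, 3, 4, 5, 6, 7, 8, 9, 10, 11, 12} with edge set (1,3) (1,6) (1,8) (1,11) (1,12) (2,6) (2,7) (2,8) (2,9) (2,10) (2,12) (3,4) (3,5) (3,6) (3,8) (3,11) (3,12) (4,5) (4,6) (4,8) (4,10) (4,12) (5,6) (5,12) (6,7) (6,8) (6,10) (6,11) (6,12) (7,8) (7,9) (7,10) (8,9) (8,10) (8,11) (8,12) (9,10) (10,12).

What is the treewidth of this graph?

4

A width-4 tree decomposition is:
Bags: B1 = {3, 4, 6, 8, 12}  B2 = {4, 6, 8, 10, 12}  B3 = {3, 4, 5, 6, 12}  B4 = {2, 6, 8, 10, 12}  B5 = {2, 6, 7, 8, 10}  B6 = {1, 3, 6, 8, 12}  B7 = {2, 7, 8, 9, 10}  B8 = {1, 3, 6, 8, 11}
Tree: B1–B2, B1–B3, B2–B4, B4–B5, B1–B6, B5–B7, B6–B8
Each bag holds 5 vertices, so the decomposition has width 4, which upper-bounds the treewidth. Conversely, {2, 7, 8, 9, 10} is a clique of size 5, and the vertices of any clique must share a bag in every tree decomposition; so some bag has ≥ 5 vertices and tw(G) ≥ 4. Combining the bounds, tw(G) = 4.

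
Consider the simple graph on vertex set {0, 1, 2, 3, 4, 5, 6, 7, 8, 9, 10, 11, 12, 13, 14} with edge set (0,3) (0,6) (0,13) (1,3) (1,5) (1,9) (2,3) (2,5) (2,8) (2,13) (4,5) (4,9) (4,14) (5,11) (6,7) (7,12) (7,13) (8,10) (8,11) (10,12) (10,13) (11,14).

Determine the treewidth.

A width-3 tree decomposition is:
Bags: B1 = {1, 4, 9, 14}  B2 = {1, 4, 5, 14}  B3 = {1, 5, 11, 14}  B4 = {1, 3, 5, 11}  B5 = {2, 3, 5, 11}  B6 = {2, 3, 8, 11}  B7 = {0, 2, 3, 8}  B8 = {0, 2, 8, 13}  B9 = {0, 8, 10, 13}  B10 = {0, 6, 10, 13}  B11 = {6, 7, 10, 13}  B12 = {6, 7, 10, 12}
Tree: B1–B2, B2–B3, B3–B4, B4–B5, B5–B6, B6–B7, B7–B8, B8–B9, B9–B10, B10–B11, B11–B12
The largest bag has 4 vertices, giving width 3; this decomposition certifies tw(G) ≤ 3. For the lower bound: the 4 vertex sets {4,9,14}, {1}, {5}, {2,3,8,11} are disjoint, each induces a connected subgraph, and every pair is joined by at least one edge of G. Contracting each set to a single vertex therefore yields K_{4} as a minor, and since treewidth is minor-monotone, tw(G) ≥ tw(K_{4}) = 3. The upper and lower bounds meet at 3, so that is the treewidth.

3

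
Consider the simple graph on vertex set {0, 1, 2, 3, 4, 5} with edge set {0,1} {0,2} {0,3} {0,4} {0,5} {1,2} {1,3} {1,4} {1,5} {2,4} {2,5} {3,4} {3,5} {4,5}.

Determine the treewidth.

A width-4 tree decomposition is:
Bags: B1 = {0, 1, 2, 4, 5}  B2 = {0, 1, 3, 4, 5}
Tree: B1–B2
Each bag holds 5 vertices, so the decomposition has width 4, which upper-bounds the treewidth. On the other hand G contains the 5-clique {0, 1, 2, 4, 5}. A clique must lie in a single bag of any decomposition, so no decomposition can have width below 4. Hence tw(G) = 4 exactly.

4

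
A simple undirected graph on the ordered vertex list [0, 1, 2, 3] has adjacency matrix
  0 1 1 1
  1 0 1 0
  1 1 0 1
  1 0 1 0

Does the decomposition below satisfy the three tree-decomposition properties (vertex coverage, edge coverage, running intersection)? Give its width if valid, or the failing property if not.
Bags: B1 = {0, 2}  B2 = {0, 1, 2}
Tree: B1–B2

No — vertex 3 appears in no bag.

A tree decomposition must satisfy three properties: every vertex lies in some bag; for every edge, both endpoints lie together in some bag; and for every vertex, the bags containing it form a connected subtree. Here vertex 3 appears in no bag, so the decomposition is invalid.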